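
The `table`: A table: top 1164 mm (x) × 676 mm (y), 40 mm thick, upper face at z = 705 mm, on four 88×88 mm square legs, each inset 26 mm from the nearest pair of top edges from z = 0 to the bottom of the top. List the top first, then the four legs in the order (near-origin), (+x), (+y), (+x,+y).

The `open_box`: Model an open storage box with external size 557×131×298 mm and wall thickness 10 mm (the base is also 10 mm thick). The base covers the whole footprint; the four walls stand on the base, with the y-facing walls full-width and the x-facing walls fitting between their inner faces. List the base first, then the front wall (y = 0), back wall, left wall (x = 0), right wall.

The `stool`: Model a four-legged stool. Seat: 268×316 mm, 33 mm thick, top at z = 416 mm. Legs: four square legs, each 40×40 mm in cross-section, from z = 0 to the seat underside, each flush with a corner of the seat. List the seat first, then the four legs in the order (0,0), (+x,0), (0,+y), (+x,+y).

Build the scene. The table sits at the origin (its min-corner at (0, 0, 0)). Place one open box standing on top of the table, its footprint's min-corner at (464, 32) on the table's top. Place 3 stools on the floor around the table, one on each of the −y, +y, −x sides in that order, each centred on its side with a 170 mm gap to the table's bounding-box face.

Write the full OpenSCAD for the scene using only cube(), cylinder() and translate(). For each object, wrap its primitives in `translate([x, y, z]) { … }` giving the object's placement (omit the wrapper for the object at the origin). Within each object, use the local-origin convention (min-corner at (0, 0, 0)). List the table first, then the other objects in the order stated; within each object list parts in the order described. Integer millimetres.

translate([0, 0, 665]) cube([1164, 676, 40]);
translate([26, 26, 0]) cube([88, 88, 665]);
translate([1050, 26, 0]) cube([88, 88, 665]);
translate([26, 562, 0]) cube([88, 88, 665]);
translate([1050, 562, 0]) cube([88, 88, 665]);
translate([464, 32, 705]) {
  cube([557, 131, 10]);
  translate([0, 0, 10]) cube([557, 10, 288]);
  translate([0, 121, 10]) cube([557, 10, 288]);
  translate([0, 10, 10]) cube([10, 111, 288]);
  translate([547, 10, 10]) cube([10, 111, 288]);
}
translate([448, -486, 0]) {
  translate([0, 0, 383]) cube([268, 316, 33]);
  cube([40, 40, 383]);
  translate([228, 0, 0]) cube([40, 40, 383]);
  translate([0, 276, 0]) cube([40, 40, 383]);
  translate([228, 276, 0]) cube([40, 40, 383]);
}
translate([448, 846, 0]) {
  translate([0, 0, 383]) cube([268, 316, 33]);
  cube([40, 40, 383]);
  translate([228, 0, 0]) cube([40, 40, 383]);
  translate([0, 276, 0]) cube([40, 40, 383]);
  translate([228, 276, 0]) cube([40, 40, 383]);
}
translate([-438, 180, 0]) {
  translate([0, 0, 383]) cube([268, 316, 33]);
  cube([40, 40, 383]);
  translate([228, 0, 0]) cube([40, 40, 383]);
  translate([0, 276, 0]) cube([40, 40, 383]);
  translate([228, 276, 0]) cube([40, 40, 383]);
}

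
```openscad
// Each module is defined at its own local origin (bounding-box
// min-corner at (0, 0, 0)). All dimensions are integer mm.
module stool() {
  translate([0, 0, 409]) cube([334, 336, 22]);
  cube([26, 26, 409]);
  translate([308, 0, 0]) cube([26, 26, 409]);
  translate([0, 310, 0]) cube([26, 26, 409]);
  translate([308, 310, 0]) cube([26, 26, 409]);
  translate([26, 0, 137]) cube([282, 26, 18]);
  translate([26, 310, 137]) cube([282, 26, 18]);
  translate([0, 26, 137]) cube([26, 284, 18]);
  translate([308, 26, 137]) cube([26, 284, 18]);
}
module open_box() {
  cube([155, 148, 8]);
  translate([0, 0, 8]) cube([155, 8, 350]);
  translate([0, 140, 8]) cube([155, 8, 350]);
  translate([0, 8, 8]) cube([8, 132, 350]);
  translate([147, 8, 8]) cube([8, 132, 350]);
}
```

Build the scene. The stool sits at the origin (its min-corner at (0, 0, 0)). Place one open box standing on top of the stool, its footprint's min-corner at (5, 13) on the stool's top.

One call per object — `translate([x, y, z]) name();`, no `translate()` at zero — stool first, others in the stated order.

stool();
translate([5, 13, 431]) open_box();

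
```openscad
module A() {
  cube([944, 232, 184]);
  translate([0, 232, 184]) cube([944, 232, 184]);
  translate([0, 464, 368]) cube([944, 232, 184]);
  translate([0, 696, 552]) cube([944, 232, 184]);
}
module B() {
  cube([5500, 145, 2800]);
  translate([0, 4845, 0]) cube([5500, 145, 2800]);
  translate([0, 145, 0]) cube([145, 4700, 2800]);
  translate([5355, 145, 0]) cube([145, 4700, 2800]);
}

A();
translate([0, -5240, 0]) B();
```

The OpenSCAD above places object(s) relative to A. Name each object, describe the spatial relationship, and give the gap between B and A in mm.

A is a staircase. B is a house frame. The house frame is on the floor beside the staircase on its −y side. The gap between the house frame and the staircase is 250 mm.

The house frame's nearest face is 250 mm from the staircase's −y face.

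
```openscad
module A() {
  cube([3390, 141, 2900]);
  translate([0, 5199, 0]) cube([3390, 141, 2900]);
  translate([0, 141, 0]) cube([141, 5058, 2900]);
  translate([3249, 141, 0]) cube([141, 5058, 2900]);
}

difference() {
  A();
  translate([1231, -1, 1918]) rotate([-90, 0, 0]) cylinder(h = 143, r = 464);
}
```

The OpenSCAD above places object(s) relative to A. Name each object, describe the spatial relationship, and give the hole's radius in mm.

The subtracted cylinder has r = 464 mm.

A is a house frame. The house frame has a circular hole through its front wall. The hole's radius is 464 mm.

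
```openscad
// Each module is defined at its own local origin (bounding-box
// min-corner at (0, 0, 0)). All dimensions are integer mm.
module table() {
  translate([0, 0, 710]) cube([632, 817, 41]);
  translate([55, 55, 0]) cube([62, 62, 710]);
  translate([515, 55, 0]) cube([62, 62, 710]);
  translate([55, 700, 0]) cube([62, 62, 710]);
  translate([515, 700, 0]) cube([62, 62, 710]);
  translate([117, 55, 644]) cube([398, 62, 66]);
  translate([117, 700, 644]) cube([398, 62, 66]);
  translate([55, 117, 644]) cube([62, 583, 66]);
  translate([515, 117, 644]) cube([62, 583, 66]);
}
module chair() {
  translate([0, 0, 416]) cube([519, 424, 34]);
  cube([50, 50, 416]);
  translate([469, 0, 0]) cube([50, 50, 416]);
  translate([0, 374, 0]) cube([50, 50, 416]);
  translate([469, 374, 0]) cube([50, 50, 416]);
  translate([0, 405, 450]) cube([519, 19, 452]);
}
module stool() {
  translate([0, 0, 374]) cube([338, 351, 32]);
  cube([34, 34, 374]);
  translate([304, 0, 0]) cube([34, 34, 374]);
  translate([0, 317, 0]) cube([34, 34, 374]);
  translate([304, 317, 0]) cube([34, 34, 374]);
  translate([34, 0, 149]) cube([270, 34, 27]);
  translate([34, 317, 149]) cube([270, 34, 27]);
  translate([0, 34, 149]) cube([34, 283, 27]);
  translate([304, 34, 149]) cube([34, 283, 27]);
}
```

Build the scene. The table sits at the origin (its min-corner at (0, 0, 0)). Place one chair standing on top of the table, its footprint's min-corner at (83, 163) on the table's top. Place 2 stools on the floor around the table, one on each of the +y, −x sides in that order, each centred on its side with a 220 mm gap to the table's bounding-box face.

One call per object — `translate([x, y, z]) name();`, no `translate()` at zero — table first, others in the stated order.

table();
translate([83, 163, 751]) chair();
translate([147, 1037, 0]) stool();
translate([-558, 233, 0]) stool();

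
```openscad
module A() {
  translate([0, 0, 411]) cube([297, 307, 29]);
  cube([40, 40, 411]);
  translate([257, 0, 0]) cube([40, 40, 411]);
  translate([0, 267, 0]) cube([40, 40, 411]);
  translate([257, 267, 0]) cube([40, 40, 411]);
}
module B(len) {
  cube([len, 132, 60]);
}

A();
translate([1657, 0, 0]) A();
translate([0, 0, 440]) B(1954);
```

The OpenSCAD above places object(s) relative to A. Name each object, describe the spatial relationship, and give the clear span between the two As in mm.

Second stool starts at x = 1657; first ends at x = 297; clear span = 1657 − 297 = 1360 mm.

A is a stool. B is a beam. A beam spans the tops of two stools. The clear span between the two stools is 1360 mm.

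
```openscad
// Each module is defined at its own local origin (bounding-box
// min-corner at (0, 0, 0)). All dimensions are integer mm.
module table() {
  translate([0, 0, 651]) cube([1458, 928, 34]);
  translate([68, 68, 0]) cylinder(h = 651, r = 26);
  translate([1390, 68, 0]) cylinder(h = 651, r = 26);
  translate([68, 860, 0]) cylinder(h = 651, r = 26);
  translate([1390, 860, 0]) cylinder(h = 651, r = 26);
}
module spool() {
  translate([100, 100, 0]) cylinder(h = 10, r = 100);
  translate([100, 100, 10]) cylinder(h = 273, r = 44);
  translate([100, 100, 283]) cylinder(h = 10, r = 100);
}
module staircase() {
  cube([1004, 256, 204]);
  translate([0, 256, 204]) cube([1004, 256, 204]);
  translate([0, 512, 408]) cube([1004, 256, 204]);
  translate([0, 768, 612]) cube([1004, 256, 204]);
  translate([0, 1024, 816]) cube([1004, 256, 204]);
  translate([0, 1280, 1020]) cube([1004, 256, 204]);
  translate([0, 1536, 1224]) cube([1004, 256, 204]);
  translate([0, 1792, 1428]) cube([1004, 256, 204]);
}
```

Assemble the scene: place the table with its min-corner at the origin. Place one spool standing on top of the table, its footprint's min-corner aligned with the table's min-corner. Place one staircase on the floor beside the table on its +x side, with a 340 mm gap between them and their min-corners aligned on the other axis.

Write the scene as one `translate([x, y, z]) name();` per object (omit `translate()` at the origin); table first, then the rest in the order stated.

table();
translate([0, 0, 685]) spool();
translate([1798, 0, 0]) staircase();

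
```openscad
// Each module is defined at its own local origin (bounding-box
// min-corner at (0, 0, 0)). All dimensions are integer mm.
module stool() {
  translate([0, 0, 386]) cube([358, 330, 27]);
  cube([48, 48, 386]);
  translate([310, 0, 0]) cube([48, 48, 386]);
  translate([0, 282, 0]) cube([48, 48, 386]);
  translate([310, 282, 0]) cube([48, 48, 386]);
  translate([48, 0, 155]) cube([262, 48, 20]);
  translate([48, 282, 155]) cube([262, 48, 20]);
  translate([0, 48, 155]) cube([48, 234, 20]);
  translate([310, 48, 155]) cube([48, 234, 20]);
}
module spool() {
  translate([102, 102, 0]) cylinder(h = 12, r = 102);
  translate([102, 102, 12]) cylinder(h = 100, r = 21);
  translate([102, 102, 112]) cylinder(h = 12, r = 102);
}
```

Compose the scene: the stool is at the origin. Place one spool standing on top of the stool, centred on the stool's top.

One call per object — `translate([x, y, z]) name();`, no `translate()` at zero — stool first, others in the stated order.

stool();
translate([77, 63, 413]) spool();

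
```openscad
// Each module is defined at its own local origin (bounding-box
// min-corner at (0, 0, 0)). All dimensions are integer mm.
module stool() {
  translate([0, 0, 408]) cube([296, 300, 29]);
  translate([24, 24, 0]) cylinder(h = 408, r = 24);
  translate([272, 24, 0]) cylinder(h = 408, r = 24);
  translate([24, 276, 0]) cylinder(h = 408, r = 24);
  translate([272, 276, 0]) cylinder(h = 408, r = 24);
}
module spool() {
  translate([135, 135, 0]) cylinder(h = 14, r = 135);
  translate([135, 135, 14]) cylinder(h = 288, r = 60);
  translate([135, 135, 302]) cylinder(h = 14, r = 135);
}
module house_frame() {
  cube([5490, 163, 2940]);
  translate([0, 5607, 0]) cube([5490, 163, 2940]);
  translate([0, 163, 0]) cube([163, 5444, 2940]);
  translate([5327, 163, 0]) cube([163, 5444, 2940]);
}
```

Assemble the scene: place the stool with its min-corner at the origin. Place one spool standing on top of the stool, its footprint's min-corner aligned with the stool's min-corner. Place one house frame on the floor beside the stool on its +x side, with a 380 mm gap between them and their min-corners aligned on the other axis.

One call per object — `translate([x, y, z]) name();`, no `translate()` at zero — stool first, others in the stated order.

stool();
translate([0, 0, 437]) spool();
translate([676, 0, 0]) house_frame();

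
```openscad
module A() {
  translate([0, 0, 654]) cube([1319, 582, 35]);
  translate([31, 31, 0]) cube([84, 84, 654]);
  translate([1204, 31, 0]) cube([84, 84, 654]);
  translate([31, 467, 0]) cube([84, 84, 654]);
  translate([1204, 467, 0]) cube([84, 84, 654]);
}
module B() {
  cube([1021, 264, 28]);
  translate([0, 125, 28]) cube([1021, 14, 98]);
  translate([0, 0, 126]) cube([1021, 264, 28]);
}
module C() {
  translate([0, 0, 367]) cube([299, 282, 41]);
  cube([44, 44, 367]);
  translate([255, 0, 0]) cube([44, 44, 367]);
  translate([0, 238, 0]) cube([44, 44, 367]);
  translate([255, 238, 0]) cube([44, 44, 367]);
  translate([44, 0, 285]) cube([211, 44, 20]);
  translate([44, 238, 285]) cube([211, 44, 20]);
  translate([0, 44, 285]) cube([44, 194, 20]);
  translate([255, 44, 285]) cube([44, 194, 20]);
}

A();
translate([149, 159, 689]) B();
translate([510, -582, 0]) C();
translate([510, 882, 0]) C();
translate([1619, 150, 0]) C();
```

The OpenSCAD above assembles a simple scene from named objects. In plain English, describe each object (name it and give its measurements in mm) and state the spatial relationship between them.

A is a rectangular dining table. The top is 1319×582×35 mm with its upper surface at z = 689 mm. It stands on four 84×84 mm square legs, each inset 31 mm from the nearest pair of top edges, running from the floor to the underside of the top.

B is an I-beam lying along x, 1021 mm long. Overall section height 154 mm. Two flanges 264 mm wide (y) and 28 mm thick, one on the floor and one at the top; a web 14 mm thick runs between them, centred on the flange width.

C is a simple wooden stool: a rectangular seat 299 mm (x) by 282 mm (y), 41 mm thick, top face at z = 408 mm, on four square legs, each 44×44 mm in cross-section. The legs rest on z = 0, each flush with a corner of the seat. Four stretchers, 44 mm wide and 20 mm tall, connect adjacent legs with their undersides at z = 285 mm, each running between the inner faces of the legs it joins and aligned with the legs' outer faces on the other axis.

The I-beam is on top of the table, centred. Three stools sit around the table at the −y, +y, +x sides.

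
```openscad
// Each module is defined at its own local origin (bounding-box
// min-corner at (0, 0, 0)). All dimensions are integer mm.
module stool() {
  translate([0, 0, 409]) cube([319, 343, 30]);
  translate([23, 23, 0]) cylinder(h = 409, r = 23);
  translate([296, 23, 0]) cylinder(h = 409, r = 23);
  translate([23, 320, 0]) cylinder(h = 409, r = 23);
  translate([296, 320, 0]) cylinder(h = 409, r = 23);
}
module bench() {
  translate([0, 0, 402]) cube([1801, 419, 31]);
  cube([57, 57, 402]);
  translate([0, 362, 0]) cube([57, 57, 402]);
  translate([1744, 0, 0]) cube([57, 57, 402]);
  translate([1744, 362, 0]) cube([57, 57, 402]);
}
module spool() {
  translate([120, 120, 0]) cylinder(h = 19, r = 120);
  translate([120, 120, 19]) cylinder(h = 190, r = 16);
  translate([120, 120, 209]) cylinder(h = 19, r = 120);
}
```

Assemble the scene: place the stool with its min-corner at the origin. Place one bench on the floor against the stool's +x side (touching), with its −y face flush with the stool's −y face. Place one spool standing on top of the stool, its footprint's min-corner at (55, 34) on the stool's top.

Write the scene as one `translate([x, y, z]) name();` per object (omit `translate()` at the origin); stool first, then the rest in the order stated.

stool();
translate([319, 0, 0]) bench();
translate([55, 34, 439]) spool();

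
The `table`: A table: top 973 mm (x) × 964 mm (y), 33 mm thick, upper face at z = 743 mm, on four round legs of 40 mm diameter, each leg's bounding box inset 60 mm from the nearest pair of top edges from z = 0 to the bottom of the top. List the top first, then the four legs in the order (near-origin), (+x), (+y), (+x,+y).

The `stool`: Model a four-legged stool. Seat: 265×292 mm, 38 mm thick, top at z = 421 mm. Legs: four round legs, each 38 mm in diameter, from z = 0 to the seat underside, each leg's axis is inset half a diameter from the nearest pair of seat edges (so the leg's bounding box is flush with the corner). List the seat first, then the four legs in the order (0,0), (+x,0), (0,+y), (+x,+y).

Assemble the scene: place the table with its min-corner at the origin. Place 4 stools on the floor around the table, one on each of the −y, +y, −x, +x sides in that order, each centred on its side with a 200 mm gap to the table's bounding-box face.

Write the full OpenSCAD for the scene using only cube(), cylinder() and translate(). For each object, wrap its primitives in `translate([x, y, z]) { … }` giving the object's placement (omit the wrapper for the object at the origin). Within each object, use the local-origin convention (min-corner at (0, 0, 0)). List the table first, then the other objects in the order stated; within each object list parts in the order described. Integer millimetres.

translate([0, 0, 710]) cube([973, 964, 33]);
translate([80, 80, 0]) cylinder(h = 710, r = 20);
translate([893, 80, 0]) cylinder(h = 710, r = 20);
translate([80, 884, 0]) cylinder(h = 710, r = 20);
translate([893, 884, 0]) cylinder(h = 710, r = 20);
translate([354, -492, 0]) {
  translate([0, 0, 383]) cube([265, 292, 38]);
  translate([19, 19, 0]) cylinder(h = 383, r = 19);
  translate([246, 19, 0]) cylinder(h = 383, r = 19);
  translate([19, 273, 0]) cylinder(h = 383, r = 19);
  translate([246, 273, 0]) cylinder(h = 383, r = 19);
}
translate([354, 1164, 0]) {
  translate([0, 0, 383]) cube([265, 292, 38]);
  translate([19, 19, 0]) cylinder(h = 383, r = 19);
  translate([246, 19, 0]) cylinder(h = 383, r = 19);
  translate([19, 273, 0]) cylinder(h = 383, r = 19);
  translate([246, 273, 0]) cylinder(h = 383, r = 19);
}
translate([-465, 336, 0]) {
  translate([0, 0, 383]) cube([265, 292, 38]);
  translate([19, 19, 0]) cylinder(h = 383, r = 19);
  translate([246, 19, 0]) cylinder(h = 383, r = 19);
  translate([19, 273, 0]) cylinder(h = 383, r = 19);
  translate([246, 273, 0]) cylinder(h = 383, r = 19);
}
translate([1173, 336, 0]) {
  translate([0, 0, 383]) cube([265, 292, 38]);
  translate([19, 19, 0]) cylinder(h = 383, r = 19);
  translate([246, 19, 0]) cylinder(h = 383, r = 19);
  translate([19, 273, 0]) cylinder(h = 383, r = 19);
  translate([246, 273, 0]) cylinder(h = 383, r = 19);
}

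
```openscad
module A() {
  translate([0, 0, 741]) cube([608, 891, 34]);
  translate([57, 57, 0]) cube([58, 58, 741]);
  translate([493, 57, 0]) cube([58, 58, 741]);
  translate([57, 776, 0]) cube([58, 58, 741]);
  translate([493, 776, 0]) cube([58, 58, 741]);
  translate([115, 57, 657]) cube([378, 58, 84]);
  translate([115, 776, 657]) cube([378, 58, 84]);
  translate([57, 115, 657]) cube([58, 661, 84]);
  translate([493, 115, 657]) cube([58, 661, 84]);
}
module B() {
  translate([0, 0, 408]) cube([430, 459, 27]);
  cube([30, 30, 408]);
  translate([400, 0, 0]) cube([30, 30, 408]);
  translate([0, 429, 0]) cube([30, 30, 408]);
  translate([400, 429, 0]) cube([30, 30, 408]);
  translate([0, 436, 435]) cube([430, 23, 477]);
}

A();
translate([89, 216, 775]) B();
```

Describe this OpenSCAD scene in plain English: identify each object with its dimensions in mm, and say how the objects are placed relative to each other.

A is a rectangular dining table. The top is 608×891×34 mm with its upper surface at z = 775 mm. It stands on four 58×58 mm square legs, each inset 57 mm from the nearest pair of top edges, running from the floor to the underside of the top. Four apron rails, 58 mm thick and 84 mm tall, run between adjacent legs with their top edges flush with the underside of the top and their outer faces flush with the legs' outer faces.

B is a chair. The seat is a 430×459×27 mm slab with its top at z = 435 mm, on four 30×30 mm corner legs (flush with the seat edges, standing on z = 0). A flat backrest 23 mm thick, 477 mm tall, spans the full seat width and rises from the seat top along its +y edge, rear face flush with the rear of the seat.

The chair is on top of the table, centred.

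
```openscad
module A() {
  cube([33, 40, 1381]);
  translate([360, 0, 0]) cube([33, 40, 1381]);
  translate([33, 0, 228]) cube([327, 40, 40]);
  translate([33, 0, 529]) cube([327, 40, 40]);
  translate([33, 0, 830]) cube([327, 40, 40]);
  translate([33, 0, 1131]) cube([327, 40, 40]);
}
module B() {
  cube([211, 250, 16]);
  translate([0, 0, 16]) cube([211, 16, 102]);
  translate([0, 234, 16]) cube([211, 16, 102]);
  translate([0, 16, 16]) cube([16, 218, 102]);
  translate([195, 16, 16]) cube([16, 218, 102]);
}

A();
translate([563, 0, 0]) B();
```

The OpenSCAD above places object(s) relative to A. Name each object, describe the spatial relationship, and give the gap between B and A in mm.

A is a ladder. B is an open box. The open box is on the floor beside the ladder on its +x side. The gap between the open box and the ladder is 170 mm.

The open box's nearest face is 170 mm from the ladder's +x face.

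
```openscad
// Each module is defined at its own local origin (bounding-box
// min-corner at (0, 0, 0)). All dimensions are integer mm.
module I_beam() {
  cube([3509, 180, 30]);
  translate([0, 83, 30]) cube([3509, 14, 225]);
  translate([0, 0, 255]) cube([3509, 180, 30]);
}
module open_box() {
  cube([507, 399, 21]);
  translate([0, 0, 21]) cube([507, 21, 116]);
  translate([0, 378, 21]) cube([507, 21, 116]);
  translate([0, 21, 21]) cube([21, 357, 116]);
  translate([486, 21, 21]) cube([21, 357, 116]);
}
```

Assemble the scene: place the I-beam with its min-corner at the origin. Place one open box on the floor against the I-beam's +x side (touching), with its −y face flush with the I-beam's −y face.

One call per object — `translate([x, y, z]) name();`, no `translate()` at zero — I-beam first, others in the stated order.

I_beam();
translate([3509, 0, 0]) open_box();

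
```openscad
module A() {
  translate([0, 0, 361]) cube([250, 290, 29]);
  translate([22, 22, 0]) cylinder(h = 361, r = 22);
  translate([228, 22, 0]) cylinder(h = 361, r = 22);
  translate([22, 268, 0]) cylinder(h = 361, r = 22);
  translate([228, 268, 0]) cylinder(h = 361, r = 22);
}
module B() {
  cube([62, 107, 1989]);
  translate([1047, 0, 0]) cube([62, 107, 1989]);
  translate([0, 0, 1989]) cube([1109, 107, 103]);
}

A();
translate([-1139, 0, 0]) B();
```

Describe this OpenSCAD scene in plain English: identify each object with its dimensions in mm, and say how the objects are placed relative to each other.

A is a four-legged stool. The seat is 250×290 mm, 29 mm thick, top at z = 390 mm. It stands on four round legs, each 44 mm in diameter, from z = 0 to the seat underside, each leg's axis is inset half a diameter from the nearest pair of seat edges (so the leg's bounding box is flush with the corner).

B is a door frame. The clear opening is 985 mm wide and 1989 mm high. Two 62 mm wide jambs, 107 mm deep, stand either side of the opening from the floor to the top of the opening. A 103 mm thick head sits across the top of both jambs, spanning the full outside width of the frame.

The door frame is on the floor beside the stool on its −x side.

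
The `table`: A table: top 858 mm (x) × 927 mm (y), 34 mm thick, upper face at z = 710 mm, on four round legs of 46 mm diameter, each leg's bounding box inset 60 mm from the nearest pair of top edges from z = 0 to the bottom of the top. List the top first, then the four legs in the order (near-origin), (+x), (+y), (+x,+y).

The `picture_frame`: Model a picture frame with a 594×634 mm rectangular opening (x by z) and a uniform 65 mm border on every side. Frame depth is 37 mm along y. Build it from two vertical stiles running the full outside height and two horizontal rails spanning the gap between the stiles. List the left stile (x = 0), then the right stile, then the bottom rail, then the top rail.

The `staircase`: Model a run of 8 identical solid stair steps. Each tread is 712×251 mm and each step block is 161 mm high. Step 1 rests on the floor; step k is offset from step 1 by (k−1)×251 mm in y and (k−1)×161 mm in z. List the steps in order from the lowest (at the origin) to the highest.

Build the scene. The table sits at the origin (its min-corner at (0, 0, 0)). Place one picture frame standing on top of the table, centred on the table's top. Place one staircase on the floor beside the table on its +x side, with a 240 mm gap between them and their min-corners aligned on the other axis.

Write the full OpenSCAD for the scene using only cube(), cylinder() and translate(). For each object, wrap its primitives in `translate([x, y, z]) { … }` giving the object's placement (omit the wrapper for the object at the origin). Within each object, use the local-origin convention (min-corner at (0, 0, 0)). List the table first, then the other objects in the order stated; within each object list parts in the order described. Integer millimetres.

translate([0, 0, 676]) cube([858, 927, 34]);
translate([83, 83, 0]) cylinder(h = 676, r = 23);
translate([775, 83, 0]) cylinder(h = 676, r = 23);
translate([83, 844, 0]) cylinder(h = 676, r = 23);
translate([775, 844, 0]) cylinder(h = 676, r = 23);
translate([67, 445, 710]) {
  cube([65, 37, 764]);
  translate([659, 0, 0]) cube([65, 37, 764]);
  translate([65, 0, 0]) cube([594, 37, 65]);
  translate([65, 0, 699]) cube([594, 37, 65]);
}
translate([1098, 0, 0]) {
  cube([712, 251, 161]);
  translate([0, 251, 161]) cube([712, 251, 161]);
  translate([0, 502, 322]) cube([712, 251, 161]);
  translate([0, 753, 483]) cube([712, 251, 161]);
  translate([0, 1004, 644]) cube([712, 251, 161]);
  translate([0, 1255, 805]) cube([712, 251, 161]);
  translate([0, 1506, 966]) cube([712, 251, 161]);
  translate([0, 1757, 1127]) cube([712, 251, 161]);
}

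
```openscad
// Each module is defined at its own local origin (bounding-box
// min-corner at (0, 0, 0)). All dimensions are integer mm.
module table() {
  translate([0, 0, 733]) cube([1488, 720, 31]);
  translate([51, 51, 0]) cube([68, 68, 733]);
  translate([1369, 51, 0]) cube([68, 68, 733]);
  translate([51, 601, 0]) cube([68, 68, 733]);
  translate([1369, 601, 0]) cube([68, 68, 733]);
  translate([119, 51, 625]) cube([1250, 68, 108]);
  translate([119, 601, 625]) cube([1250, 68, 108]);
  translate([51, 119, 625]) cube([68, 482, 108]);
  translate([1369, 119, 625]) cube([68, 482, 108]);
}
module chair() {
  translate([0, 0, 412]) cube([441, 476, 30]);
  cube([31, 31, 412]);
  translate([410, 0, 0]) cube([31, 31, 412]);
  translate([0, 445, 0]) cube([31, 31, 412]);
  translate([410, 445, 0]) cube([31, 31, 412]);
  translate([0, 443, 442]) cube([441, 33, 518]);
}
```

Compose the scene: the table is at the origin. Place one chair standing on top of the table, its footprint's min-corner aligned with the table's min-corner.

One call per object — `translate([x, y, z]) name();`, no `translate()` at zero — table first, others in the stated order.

table();
translate([0, 0, 764]) chair();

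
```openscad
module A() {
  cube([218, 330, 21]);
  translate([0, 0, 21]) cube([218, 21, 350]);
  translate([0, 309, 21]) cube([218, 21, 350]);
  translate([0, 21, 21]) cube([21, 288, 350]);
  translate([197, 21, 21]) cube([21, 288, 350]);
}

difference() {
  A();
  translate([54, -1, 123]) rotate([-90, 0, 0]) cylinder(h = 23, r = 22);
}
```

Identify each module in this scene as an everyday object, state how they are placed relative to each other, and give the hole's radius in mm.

The subtracted cylinder has r = 22 mm.

A is an open box. The open box has a circular hole through its front wall. The hole's radius is 22 mm.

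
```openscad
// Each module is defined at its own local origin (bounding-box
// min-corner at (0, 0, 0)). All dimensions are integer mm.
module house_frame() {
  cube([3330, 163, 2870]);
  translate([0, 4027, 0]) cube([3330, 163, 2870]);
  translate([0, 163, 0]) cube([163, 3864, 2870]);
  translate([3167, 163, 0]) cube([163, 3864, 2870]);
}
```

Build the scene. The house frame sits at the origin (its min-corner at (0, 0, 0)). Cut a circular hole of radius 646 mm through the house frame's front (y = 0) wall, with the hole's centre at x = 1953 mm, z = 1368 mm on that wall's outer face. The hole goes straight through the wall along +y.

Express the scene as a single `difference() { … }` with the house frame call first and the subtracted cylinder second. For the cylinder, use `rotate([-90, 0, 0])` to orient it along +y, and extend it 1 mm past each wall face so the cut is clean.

difference() {
  house_frame();
  translate([1953, -1, 1368]) rotate([-90, 0, 0]) cylinder(h = 165, r = 646);
}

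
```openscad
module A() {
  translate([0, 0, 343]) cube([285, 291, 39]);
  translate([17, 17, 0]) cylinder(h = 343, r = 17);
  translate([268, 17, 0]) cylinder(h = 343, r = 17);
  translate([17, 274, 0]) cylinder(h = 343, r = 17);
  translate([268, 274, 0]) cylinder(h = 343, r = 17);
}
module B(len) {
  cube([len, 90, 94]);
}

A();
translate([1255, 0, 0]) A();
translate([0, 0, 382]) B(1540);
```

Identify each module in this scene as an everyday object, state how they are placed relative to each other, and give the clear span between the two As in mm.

Second stool starts at x = 1255; first ends at x = 285; clear span = 1255 − 285 = 970 mm.

A is a stool. B is a beam. A beam spans the tops of two stools. The clear span between the two stools is 970 mm.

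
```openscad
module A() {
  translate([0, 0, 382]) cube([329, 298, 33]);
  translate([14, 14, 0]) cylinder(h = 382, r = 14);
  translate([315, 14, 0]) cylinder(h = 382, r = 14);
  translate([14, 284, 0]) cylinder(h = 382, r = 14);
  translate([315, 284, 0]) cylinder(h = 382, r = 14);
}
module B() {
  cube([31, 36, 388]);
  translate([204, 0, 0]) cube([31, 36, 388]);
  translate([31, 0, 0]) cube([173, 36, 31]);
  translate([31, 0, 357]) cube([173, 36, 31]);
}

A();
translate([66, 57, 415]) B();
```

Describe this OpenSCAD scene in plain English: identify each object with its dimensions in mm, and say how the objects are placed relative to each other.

A is a simple wooden stool: a rectangular seat 329 mm (x) by 298 mm (y), 33 mm thick, top face at z = 415 mm, on four round legs, each 28 mm in diameter. The legs rest on z = 0, each leg's axis is inset half a diameter from the nearest pair of seat edges (so the leg's bounding box is flush with the corner).

B is a picture frame with a 173×326 mm rectangular opening (x by z) and a uniform 31 mm border on every side. Frame depth is 36 mm along y. It is built from two vertical stiles running the full outside height and two horizontal rails spanning the gap between the stiles.

The picture frame is on top of the stool.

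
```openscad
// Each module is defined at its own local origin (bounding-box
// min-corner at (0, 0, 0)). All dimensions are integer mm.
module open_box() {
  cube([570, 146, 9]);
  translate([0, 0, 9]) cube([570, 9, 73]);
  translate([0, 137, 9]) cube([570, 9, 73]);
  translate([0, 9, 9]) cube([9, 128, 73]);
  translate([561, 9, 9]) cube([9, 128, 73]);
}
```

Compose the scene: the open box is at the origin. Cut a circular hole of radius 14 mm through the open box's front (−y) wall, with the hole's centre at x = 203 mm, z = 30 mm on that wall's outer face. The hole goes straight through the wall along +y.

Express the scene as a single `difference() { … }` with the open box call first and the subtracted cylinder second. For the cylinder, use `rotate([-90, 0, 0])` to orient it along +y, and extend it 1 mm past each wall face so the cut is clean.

difference() {
  open_box();
  translate([203, -1, 30]) rotate([-90, 0, 0]) cylinder(h = 11, r = 14);
}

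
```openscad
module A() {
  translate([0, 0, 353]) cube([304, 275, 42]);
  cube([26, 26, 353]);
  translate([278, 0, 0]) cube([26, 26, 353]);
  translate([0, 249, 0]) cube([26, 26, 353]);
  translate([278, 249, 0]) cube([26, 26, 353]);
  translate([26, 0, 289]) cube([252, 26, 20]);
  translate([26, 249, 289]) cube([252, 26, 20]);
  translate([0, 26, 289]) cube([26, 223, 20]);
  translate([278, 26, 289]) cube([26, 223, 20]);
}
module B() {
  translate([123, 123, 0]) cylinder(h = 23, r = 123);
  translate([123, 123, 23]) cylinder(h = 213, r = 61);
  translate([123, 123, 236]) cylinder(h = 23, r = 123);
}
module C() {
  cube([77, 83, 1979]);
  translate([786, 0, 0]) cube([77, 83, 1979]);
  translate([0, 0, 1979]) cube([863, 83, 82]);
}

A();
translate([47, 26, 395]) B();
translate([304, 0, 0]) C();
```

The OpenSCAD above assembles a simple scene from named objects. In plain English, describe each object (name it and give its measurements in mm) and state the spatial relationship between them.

A is a simple wooden stool: a rectangular seat 304 mm (x) by 275 mm (y), 42 mm thick, top face at z = 395 mm, on four square legs, each 26×26 mm in cross-section. The legs rest on z = 0, each flush with a corner of the seat. Four stretchers, 26 mm wide and 20 mm tall, connect adjacent legs with their undersides at z = 289 mm, each running between the inner faces of the legs it joins and aligned with the legs' outer faces on the other axis.

B is a spool: two coaxial disc flanges of radius 123 mm and thickness 23 mm, joined by a core cylinder of radius 61 mm and height 213 mm. The lower flange rests on z = 0 and the three cylinders share a vertical axis.

C is a rectangular door frame: two vertical jambs of 77×83 mm section, 1979 mm tall, with a clear opening 709 mm wide between their inner faces. A header 82 mm tall and 83 mm deep lies on top of the jambs and spans the full outside width.

The spool is on top of the stool. The door frame is against the stool's +x side, with their −y faces flush.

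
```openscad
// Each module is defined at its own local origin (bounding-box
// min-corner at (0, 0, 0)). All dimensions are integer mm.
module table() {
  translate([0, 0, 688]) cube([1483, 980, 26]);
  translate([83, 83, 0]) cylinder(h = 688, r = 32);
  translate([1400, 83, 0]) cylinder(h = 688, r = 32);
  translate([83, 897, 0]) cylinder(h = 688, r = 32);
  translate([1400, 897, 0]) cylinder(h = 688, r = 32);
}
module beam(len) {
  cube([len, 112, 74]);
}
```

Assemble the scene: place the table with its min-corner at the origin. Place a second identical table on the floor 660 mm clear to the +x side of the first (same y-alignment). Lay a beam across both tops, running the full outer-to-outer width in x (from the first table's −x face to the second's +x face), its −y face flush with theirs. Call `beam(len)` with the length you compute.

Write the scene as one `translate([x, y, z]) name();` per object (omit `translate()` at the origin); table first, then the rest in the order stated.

table();
translate([2143, 0, 0]) table();
translate([0, 0, 714]) beam(3626);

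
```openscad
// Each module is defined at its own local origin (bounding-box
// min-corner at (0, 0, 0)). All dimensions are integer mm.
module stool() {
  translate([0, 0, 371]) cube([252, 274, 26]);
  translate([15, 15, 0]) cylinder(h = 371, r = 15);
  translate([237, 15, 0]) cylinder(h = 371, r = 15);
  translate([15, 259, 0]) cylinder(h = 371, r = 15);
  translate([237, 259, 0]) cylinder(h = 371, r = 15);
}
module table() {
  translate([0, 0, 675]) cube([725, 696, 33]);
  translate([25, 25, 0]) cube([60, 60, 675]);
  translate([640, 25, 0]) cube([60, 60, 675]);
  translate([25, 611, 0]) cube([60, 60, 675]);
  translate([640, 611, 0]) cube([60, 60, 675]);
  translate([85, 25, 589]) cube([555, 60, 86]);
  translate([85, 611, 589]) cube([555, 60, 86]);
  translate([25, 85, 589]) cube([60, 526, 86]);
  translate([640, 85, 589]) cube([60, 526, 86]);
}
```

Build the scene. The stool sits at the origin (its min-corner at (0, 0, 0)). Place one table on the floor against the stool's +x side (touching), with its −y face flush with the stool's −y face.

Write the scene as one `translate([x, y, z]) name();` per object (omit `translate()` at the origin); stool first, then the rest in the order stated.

stool();
translate([252, 0, 0]) table();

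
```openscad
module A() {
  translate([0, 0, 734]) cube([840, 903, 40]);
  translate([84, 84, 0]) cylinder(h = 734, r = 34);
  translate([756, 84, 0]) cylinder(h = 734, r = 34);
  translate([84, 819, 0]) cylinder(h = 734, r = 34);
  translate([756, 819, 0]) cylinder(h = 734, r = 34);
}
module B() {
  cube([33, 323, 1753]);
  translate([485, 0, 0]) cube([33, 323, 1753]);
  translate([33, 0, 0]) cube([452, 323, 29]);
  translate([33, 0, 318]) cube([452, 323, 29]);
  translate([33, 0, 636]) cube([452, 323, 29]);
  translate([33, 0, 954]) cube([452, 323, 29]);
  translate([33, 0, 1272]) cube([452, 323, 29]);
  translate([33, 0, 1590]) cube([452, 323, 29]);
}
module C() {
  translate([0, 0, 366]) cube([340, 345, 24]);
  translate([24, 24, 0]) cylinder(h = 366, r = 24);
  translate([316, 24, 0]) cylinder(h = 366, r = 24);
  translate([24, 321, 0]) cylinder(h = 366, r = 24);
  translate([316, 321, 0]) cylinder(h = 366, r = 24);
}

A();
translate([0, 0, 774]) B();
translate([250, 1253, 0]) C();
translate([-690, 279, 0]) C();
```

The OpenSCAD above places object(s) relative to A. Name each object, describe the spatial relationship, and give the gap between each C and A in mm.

A is a table. B is a bookshelf. C is a stool. The bookshelf is on top of the table. Two stools sit around the table at the +y, −x sides. The gap between each stool and the table is 350 mm.

Each stool's nearest face is 350 mm from the table's bounding box.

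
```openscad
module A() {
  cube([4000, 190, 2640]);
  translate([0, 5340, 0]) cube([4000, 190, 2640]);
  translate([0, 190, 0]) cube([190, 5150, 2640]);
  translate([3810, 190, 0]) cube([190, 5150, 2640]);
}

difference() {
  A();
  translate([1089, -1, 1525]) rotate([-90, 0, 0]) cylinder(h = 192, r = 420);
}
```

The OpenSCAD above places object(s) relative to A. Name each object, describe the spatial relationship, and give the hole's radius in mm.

A is a house frame. The house frame has a circular hole through its front wall. The hole's radius is 420 mm.

The subtracted cylinder has r = 420 mm.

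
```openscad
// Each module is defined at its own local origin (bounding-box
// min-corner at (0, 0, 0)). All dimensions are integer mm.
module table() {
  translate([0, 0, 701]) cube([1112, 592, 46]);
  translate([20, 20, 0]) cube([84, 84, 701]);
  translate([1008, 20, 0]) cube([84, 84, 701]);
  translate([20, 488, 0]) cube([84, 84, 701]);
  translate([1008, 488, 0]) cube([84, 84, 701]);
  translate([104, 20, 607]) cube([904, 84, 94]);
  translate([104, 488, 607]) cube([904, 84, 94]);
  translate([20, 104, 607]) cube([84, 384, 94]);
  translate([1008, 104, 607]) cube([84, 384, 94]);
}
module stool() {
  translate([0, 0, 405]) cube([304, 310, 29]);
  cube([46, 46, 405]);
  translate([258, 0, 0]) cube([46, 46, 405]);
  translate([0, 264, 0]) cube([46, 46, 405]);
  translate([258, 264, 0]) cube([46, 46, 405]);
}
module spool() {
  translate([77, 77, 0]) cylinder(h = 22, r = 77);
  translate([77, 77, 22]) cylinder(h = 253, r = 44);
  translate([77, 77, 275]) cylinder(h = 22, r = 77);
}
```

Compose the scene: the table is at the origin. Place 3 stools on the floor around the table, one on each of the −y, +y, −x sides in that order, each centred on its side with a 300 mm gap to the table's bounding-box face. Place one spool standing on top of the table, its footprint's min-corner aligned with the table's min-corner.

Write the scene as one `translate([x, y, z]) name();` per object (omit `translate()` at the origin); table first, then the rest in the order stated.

table();
translate([404, -610, 0]) stool();
translate([404, 892, 0]) stool();
translate([-604, 141, 0]) stool();
translate([0, 0, 747]) spool();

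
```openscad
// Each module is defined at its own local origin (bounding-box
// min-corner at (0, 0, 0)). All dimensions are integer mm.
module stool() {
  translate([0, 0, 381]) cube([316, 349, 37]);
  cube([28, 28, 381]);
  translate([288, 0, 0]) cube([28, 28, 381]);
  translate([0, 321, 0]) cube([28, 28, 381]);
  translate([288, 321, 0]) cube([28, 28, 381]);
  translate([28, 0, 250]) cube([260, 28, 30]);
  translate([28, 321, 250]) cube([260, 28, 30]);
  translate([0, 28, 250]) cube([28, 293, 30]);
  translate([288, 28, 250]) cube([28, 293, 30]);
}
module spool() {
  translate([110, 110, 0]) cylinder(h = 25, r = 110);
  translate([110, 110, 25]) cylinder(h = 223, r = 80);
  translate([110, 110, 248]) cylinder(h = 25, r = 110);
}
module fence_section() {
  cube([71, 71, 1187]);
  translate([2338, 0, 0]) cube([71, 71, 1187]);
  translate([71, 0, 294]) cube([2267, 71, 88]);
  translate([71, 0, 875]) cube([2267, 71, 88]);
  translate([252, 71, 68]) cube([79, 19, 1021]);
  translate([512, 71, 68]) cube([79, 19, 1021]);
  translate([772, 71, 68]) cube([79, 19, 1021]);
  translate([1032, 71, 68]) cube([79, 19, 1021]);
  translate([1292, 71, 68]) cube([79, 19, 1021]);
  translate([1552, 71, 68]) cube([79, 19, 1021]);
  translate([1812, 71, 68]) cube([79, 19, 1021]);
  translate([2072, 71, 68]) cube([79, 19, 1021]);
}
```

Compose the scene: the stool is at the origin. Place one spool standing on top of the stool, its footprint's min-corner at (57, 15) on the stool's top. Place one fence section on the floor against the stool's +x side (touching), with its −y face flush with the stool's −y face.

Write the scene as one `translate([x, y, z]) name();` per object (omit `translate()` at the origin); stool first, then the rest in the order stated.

stool();
translate([57, 15, 418]) spool();
translate([316, 0, 0]) fence_section();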